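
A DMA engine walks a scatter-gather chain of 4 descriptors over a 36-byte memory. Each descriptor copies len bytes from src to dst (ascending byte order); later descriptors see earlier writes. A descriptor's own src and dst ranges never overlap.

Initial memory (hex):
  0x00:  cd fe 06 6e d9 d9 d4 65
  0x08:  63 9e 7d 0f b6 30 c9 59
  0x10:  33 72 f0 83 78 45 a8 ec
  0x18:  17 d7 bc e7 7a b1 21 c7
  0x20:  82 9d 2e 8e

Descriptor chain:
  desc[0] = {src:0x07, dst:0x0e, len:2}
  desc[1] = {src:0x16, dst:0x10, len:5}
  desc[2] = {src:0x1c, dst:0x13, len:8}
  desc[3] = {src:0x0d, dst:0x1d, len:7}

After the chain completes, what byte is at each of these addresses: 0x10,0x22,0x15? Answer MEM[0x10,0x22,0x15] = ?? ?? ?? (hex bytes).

  after D0: wrote 2B at 0x0e = 6563
  after D1: wrote 5B at 0x10 = a8ec17d7bc
  after D2: wrote 8B at 0x13 = 7ab121c7829d2e8e
  after D3: wrote 7B at 0x1d = 306563a8ec177a
query mem[0x10]=0xa8, mem[0x22]=0x17, mem[0x15]=0x21

MEM[0x10,0x22,0x15] = a8 17 21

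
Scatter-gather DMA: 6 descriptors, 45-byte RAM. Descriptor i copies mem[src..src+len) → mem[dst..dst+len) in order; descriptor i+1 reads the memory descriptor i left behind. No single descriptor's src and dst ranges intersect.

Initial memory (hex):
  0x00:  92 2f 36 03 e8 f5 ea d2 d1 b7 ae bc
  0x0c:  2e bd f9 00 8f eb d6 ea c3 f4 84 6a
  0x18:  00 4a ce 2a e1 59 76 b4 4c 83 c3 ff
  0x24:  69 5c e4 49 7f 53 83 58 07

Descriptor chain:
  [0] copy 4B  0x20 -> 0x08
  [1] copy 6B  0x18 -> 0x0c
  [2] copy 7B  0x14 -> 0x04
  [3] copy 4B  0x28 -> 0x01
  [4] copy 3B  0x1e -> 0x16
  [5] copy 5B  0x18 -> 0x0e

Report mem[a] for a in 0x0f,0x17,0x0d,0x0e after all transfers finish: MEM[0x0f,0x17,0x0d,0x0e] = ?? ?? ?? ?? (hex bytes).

MEM[0x0f,0x17,0x0d,0x0e] = 4a b4 4a 4c

D0: mem[0x08..0x0b] <- [4c 83 c3 ff]
D1: mem[0x0c..0x11] <- [00 4a ce 2a e1 59]
D2: mem[0x04..0x0a] <- [c3 f4 84 6a 00 4a ce]
D3: mem[0x01..0x04] <- [7f 53 83 58]
D4: mem[0x16..0x18] <- [76 b4 4c]
D5: mem[0x0e..0x12] <- [4c 4a ce 2a e1]
query mem[0x0f]=0x4a, mem[0x17]=0xb4, mem[0x0d]=0x4a, mem[0x0e]=0x4c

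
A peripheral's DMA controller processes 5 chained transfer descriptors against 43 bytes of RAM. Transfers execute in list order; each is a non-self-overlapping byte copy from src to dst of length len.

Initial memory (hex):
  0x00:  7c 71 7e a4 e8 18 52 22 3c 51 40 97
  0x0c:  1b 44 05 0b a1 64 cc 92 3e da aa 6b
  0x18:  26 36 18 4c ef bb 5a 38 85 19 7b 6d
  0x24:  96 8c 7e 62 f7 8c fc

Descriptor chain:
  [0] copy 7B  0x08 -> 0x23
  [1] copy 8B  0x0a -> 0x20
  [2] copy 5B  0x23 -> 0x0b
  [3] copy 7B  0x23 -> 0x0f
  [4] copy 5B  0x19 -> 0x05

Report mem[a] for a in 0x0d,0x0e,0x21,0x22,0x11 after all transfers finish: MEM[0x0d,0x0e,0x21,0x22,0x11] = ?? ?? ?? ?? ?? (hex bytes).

MEM[0x0d,0x0e,0x21,0x22,0x11] = 0b a1 97 1b 0b

D0: mem[0x23..0x29] <- [3c 51 40 97 1b 44 05]
D1: mem[0x20..0x27] <- [40 97 1b 44 05 0b a1 64]
D2: mem[0x0b..0x0f] <- [44 05 0b a1 64]
D3: mem[0x0f..0x15] <- [44 05 0b a1 64 44 05]
D4: mem[0x05..0x09] <- [36 18 4c ef bb]
query mem[0x0d]=0x0b, mem[0x0e]=0xa1, mem[0x21]=0x97, mem[0x22]=0x1b, mem[0x11]=0x0b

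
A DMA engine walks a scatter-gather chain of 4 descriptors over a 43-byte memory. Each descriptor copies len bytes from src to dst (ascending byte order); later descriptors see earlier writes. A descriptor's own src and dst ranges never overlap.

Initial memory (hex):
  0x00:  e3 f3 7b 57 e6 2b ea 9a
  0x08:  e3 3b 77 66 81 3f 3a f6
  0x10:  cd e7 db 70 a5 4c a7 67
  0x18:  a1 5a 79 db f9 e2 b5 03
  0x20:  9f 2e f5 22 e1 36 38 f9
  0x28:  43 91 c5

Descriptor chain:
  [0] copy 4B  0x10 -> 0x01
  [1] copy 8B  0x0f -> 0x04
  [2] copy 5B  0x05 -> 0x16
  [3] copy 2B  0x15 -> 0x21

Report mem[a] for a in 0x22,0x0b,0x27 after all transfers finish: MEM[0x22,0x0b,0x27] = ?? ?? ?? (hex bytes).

MEM[0x22,0x0b,0x27] = cd a7 f9

[0] 0x10->0x01 len=4 : cd e7 db 70
[1] 0x0f->0x04 len=8 : f6 cd e7 db 70 a5 4c a7
[2] 0x05->0x16 len=5 : cd e7 db 70 a5
[3] 0x15->0x21 len=2 : 4c cd
query mem[0x22]=0xcd, mem[0x0b]=0xa7, mem[0x27]=0xf9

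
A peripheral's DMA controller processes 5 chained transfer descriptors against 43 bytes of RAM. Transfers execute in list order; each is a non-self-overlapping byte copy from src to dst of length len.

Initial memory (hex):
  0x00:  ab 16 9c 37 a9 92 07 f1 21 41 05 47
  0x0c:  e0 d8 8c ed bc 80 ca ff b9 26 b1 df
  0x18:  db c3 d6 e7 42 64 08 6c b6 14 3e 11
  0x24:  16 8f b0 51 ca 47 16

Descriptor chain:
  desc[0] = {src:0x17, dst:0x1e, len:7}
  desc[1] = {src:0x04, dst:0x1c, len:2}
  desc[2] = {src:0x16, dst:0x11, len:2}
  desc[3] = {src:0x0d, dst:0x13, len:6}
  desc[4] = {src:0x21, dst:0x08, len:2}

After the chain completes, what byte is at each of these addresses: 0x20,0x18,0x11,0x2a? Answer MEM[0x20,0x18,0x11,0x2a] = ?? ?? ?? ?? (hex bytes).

[0] 0x17->0x1e len=7 : df db c3 d6 e7 42 64
[1] 0x04->0x1c len=2 : a9 92
[2] 0x16->0x11 len=2 : b1 df
[3] 0x0d->0x13 len=6 : d8 8c ed bc b1 df
[4] 0x21->0x08 len=2 : d6 e7
query mem[0x20]=0xc3, mem[0x18]=0xdf, mem[0x11]=0xb1, mem[0x2a]=0x16

MEM[0x20,0x18,0x11,0x2a] = c3 df b1 16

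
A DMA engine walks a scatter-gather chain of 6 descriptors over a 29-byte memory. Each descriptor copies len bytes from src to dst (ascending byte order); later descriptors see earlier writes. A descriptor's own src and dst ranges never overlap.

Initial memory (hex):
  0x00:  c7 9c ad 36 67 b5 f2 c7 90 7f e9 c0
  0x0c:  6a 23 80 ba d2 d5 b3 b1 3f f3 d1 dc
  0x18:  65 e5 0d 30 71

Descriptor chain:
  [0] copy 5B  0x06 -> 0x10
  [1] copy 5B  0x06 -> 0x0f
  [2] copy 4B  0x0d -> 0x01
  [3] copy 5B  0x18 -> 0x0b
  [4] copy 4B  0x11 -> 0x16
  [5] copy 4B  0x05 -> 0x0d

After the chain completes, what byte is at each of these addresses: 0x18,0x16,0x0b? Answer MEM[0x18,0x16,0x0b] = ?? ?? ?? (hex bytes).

[0] 0x06->0x10 len=5 : f2 c7 90 7f e9
[1] 0x06->0x0f len=5 : f2 c7 90 7f e9
[2] 0x0d->0x01 len=4 : 23 80 f2 c7
[3] 0x18->0x0b len=5 : 65 e5 0d 30 71
[4] 0x11->0x16 len=4 : 90 7f e9 e9
[5] 0x05->0x0d len=4 : b5 f2 c7 90
query mem[0x18]=0xe9, mem[0x16]=0x90, mem[0x0b]=0x65

MEM[0x18,0x16,0x0b] = e9 90 65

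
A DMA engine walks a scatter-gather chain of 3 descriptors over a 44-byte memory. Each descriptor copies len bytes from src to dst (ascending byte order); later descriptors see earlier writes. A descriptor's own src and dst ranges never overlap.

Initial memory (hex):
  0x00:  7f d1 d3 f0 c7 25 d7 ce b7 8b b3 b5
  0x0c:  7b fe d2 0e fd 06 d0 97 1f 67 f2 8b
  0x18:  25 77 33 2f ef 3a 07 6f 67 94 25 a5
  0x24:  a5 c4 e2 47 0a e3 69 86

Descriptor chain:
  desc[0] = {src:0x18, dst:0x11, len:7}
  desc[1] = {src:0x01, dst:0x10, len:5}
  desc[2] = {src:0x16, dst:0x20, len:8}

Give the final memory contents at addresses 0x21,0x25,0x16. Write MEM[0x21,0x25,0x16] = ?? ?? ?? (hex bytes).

D0: mem[0x11..0x17] <- [25 77 33 2f ef 3a 07]
D1: mem[0x10..0x14] <- [d1 d3 f0 c7 25]
D2: mem[0x20..0x27] <- [3a 07 25 77 33 2f ef 3a]
query mem[0x21]=0x07, mem[0x25]=0x2f, mem[0x16]=0x3a

MEM[0x21,0x25,0x16] = 07 2f 3a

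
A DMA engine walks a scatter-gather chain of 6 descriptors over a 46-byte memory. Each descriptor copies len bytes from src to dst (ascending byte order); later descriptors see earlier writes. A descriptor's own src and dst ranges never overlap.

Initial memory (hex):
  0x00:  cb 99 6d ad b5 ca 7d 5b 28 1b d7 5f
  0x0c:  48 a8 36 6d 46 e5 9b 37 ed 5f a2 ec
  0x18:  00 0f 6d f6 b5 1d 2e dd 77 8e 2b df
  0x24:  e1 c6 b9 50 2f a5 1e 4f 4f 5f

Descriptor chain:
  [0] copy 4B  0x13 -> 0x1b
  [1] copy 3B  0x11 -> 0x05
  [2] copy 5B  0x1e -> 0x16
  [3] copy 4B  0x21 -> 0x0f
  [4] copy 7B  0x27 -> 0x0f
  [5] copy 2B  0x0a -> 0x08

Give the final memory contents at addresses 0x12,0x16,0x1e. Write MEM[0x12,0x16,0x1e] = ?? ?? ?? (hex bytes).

  after D0: wrote 4B at 0x1b = 37ed5fa2
  after D1: wrote 3B at 0x05 = e59b37
  after D2: wrote 5B at 0x16 = a2dd778e2b
  after D3: wrote 4B at 0x0f = 8e2bdfe1
  after D4: wrote 7B at 0x0f = 502fa51e4f4f5f
  after D5: wrote 2B at 0x08 = d75f
query mem[0x12]=0x1e, mem[0x16]=0xa2, mem[0x1e]=0xa2

MEM[0x12,0x16,0x1e] = 1e a2 a2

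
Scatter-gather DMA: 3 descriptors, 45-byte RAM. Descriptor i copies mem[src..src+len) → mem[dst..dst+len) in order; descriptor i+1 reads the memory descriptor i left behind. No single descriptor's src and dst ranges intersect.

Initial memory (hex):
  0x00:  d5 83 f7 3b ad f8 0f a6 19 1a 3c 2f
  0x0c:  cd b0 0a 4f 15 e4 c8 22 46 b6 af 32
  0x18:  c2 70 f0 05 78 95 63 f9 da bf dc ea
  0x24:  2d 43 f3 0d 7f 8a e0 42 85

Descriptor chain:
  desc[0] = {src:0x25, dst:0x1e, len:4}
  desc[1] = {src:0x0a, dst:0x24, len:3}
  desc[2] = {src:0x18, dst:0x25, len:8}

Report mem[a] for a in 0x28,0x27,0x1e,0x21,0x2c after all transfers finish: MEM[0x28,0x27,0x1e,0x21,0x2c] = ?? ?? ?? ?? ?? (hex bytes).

MEM[0x28,0x27,0x1e,0x21,0x2c] = 05 f0 43 7f f3

  after D0: wrote 4B at 0x1e = 43f30d7f
  after D1: wrote 3B at 0x24 = 3c2fcd
  after D2: wrote 8B at 0x25 = c270f005789543f3
query mem[0x28]=0x05, mem[0x27]=0xf0, mem[0x1e]=0x43, mem[0x21]=0x7f, mem[0x2c]=0xf3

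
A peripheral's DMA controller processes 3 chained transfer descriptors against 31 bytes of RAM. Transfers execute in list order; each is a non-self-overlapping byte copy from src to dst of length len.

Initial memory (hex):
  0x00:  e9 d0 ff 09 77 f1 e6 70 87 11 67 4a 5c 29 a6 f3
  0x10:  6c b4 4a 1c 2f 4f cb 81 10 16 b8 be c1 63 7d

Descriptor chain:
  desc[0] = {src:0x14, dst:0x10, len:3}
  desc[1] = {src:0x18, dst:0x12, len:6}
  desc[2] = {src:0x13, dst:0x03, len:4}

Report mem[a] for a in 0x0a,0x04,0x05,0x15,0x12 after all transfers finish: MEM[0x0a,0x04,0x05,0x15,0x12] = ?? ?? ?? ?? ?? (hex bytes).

  after D0: wrote 3B at 0x10 = 2f4fcb
  after D1: wrote 6B at 0x12 = 1016b8bec163
  after D2: wrote 4B at 0x03 = 16b8bec1
query mem[0x0a]=0x67, mem[0x04]=0xb8, mem[0x05]=0xbe, mem[0x15]=0xbe, mem[0x12]=0x10

MEM[0x0a,0x04,0x05,0x15,0x12] = 67 b8 be be 10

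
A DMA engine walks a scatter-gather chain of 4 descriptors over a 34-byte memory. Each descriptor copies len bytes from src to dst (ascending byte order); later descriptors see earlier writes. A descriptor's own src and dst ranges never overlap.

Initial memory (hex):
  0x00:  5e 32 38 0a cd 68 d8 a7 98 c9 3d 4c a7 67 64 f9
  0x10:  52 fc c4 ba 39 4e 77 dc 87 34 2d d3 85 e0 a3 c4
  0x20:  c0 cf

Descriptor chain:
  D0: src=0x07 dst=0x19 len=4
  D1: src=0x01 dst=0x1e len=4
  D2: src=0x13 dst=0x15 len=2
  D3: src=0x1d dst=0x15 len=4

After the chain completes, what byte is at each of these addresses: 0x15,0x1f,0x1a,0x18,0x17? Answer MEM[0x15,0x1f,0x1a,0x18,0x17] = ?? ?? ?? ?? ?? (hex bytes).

MEM[0x15,0x1f,0x1a,0x18,0x17] = e0 38 98 0a 38

#0 dst[0x19+4] := {0xa7,0x98,0xc9,0x3d}
#1 dst[0x1e+4] := {0x32,0x38,0x0a,0xcd}
#2 dst[0x15+2] := {0xba,0x39}
#3 dst[0x15+4] := {0xe0,0x32,0x38,0x0a}
query mem[0x15]=0xe0, mem[0x1f]=0x38, mem[0x1a]=0x98, mem[0x18]=0x0a, mem[0x17]=0x38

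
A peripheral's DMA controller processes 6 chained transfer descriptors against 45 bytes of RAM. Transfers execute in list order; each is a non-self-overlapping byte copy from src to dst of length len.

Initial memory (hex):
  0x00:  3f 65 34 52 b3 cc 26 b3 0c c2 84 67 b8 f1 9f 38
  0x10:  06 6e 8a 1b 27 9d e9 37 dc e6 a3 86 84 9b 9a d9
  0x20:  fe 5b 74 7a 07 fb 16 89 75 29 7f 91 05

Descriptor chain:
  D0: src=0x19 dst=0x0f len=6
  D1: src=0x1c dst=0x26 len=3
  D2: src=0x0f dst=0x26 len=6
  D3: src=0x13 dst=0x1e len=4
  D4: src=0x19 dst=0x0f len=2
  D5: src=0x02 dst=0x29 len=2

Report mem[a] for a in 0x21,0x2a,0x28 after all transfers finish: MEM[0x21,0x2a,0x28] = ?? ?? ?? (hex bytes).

MEM[0x21,0x2a,0x28] = e9 52 86

[0] 0x19->0x0f len=6 : e6 a3 86 84 9b 9a
[1] 0x1c->0x26 len=3 : 84 9b 9a
[2] 0x0f->0x26 len=6 : e6 a3 86 84 9b 9a
[3] 0x13->0x1e len=4 : 9b 9a 9d e9
[4] 0x19->0x0f len=2 : e6 a3
[5] 0x02->0x29 len=2 : 34 52
query mem[0x21]=0xe9, mem[0x2a]=0x52, mem[0x28]=0x86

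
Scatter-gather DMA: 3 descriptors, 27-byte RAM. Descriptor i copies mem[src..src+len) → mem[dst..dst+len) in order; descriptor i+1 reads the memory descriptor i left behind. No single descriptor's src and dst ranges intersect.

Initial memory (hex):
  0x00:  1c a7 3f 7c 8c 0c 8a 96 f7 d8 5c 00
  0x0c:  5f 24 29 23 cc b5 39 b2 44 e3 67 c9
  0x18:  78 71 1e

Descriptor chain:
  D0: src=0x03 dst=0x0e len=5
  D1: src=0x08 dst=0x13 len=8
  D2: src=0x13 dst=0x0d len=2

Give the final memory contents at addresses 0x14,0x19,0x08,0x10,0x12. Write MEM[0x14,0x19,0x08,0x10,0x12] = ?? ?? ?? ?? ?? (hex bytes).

MEM[0x14,0x19,0x08,0x10,0x12] = d8 7c f7 0c 96

[0] 0x03->0x0e len=5 : 7c 8c 0c 8a 96
[1] 0x08->0x13 len=8 : f7 d8 5c 00 5f 24 7c 8c
[2] 0x13->0x0d len=2 : f7 d8
query mem[0x14]=0xd8, mem[0x19]=0x7c, mem[0x08]=0xf7, mem[0x10]=0x0c, mem[0x12]=0x96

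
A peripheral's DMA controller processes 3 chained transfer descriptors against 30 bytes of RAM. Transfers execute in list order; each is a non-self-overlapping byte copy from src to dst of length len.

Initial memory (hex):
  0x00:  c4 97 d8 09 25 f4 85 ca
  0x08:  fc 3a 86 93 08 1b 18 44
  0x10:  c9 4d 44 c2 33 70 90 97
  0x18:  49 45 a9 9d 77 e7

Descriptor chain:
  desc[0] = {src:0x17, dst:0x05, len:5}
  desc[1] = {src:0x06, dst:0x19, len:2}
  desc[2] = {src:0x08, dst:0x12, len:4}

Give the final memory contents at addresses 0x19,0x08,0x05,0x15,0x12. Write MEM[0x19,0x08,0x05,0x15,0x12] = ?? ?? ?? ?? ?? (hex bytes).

D0: mem[0x05..0x09] <- [97 49 45 a9 9d]
D1: mem[0x19..0x1a] <- [49 45]
D2: mem[0x12..0x15] <- [a9 9d 86 93]
query mem[0x19]=0x49, mem[0x08]=0xa9, mem[0x05]=0x97, mem[0x15]=0x93, mem[0x12]=0xa9

MEM[0x19,0x08,0x05,0x15,0x12] = 49 a9 97 93 a9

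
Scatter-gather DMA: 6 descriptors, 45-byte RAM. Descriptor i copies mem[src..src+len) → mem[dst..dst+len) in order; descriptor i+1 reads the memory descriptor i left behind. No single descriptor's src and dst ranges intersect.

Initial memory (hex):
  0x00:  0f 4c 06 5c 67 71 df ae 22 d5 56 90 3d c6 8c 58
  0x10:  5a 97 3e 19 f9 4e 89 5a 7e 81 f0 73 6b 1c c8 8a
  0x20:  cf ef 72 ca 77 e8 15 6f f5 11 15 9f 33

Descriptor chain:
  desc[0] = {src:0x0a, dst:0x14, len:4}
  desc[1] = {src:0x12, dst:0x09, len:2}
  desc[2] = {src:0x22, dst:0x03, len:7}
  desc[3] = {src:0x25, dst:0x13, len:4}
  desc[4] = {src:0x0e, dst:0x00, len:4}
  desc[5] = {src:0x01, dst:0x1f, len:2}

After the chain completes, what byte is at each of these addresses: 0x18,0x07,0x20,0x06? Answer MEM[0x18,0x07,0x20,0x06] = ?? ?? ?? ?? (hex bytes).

MEM[0x18,0x07,0x20,0x06] = 7e 15 5a e8

  after D0: wrote 4B at 0x14 = 56903dc6
  after D1: wrote 2B at 0x09 = 3e19
  after D2: wrote 7B at 0x03 = 72ca77e8156ff5
  after D3: wrote 4B at 0x13 = e8156ff5
  after D4: wrote 4B at 0x00 = 8c585a97
  after D5: wrote 2B at 0x1f = 585a
query mem[0x18]=0x7e, mem[0x07]=0x15, mem[0x20]=0x5a, mem[0x06]=0xe8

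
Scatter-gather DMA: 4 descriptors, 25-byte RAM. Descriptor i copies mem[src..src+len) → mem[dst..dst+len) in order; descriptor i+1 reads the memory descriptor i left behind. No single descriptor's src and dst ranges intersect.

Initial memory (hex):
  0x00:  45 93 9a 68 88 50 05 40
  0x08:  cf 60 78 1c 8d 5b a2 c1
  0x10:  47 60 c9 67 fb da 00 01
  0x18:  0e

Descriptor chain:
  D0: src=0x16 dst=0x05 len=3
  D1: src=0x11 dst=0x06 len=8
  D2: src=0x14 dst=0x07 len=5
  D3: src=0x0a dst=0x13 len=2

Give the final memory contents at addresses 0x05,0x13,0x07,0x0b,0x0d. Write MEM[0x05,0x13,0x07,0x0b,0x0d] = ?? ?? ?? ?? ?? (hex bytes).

MEM[0x05,0x13,0x07,0x0b,0x0d] = 00 01 fb 0e 0e

[0] 0x16->0x05 len=3 : 00 01 0e
[1] 0x11->0x06 len=8 : 60 c9 67 fb da 00 01 0e
[2] 0x14->0x07 len=5 : fb da 00 01 0e
[3] 0x0a->0x13 len=2 : 01 0e
query mem[0x05]=0x00, mem[0x13]=0x01, mem[0x07]=0xfb, mem[0x0b]=0x0e, mem[0x0d]=0x0e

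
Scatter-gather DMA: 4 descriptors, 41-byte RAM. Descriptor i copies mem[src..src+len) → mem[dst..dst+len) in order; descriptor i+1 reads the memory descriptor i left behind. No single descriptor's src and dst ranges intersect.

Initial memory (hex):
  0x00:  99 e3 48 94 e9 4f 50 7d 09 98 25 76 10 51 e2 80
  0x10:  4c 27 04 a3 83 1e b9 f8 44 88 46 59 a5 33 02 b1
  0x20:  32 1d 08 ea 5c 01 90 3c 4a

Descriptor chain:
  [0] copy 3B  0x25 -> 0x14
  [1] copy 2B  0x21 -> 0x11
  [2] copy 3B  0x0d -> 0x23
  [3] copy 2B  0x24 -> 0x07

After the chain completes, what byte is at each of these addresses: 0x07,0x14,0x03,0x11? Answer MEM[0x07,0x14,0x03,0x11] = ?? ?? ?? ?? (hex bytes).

MEM[0x07,0x14,0x03,0x11] = e2 01 94 1d

#0 dst[0x14+3] := {0x01,0x90,0x3c}
#1 dst[0x11+2] := {0x1d,0x08}
#2 dst[0x23+3] := {0x51,0xe2,0x80}
#3 dst[0x07+2] := {0xe2,0x80}
query mem[0x07]=0xe2, mem[0x14]=0x01, mem[0x03]=0x94, mem[0x11]=0x1d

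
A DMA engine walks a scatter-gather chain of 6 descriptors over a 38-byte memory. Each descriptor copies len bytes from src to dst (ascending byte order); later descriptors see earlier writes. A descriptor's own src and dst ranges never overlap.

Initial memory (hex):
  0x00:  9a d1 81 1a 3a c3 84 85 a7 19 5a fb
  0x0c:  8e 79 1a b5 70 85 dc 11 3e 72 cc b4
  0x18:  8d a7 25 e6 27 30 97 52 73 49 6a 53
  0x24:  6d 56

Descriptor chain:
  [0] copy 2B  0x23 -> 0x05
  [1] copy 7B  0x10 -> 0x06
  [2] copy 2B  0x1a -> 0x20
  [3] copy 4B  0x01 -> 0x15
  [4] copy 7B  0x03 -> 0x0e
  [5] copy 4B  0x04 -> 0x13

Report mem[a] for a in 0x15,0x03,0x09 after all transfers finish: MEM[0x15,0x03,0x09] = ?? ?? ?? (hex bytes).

#0 dst[0x05+2] := {0x53,0x6d}
#1 dst[0x06+7] := {0x70,0x85,0xdc,0x11,0x3e,0x72,0xcc}
#2 dst[0x20+2] := {0x25,0xe6}
#3 dst[0x15+4] := {0xd1,0x81,0x1a,0x3a}
#4 dst[0x0e+7] := {0x1a,0x3a,0x53,0x70,0x85,0xdc,0x11}
#5 dst[0x13+4] := {0x3a,0x53,0x70,0x85}
query mem[0x15]=0x70, mem[0x03]=0x1a, mem[0x09]=0x11

MEM[0x15,0x03,0x09] = 70 1a 11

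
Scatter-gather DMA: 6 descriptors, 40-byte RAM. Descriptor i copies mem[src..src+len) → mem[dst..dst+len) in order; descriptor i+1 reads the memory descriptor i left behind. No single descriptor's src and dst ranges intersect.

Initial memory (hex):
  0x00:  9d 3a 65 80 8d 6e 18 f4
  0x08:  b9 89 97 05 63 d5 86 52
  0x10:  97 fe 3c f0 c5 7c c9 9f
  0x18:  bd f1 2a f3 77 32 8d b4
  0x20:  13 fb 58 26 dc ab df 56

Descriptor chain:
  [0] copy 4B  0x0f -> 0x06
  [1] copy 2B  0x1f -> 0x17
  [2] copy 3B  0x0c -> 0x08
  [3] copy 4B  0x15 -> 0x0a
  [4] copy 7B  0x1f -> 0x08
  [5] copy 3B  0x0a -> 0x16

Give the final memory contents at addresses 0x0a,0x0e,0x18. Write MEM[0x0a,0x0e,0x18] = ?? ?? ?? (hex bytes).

MEM[0x0a,0x0e,0x18] = fb ab 26

[0] 0x0f->0x06 len=4 : 52 97 fe 3c
[1] 0x1f->0x17 len=2 : b4 13
[2] 0x0c->0x08 len=3 : 63 d5 86
[3] 0x15->0x0a len=4 : 7c c9 b4 13
[4] 0x1f->0x08 len=7 : b4 13 fb 58 26 dc ab
[5] 0x0a->0x16 len=3 : fb 58 26
query mem[0x0a]=0xfb, mem[0x0e]=0xab, mem[0x18]=0x26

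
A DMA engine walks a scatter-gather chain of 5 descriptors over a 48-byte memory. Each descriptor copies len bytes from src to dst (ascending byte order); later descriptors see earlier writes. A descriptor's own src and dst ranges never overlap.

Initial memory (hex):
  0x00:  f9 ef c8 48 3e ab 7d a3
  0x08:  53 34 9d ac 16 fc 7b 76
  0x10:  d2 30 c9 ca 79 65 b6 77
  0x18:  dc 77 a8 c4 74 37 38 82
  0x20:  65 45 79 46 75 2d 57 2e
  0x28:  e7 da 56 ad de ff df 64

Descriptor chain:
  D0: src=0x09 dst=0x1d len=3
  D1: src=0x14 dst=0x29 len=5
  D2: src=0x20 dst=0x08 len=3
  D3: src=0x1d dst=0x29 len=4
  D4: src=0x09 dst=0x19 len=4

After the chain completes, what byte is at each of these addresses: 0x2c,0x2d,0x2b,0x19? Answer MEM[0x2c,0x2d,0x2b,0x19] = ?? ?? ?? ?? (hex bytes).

D0: mem[0x1d..0x1f] <- [34 9d ac]
D1: mem[0x29..0x2d] <- [79 65 b6 77 dc]
D2: mem[0x08..0x0a] <- [65 45 79]
D3: mem[0x29..0x2c] <- [34 9d ac 65]
D4: mem[0x19..0x1c] <- [45 79 ac 16]
query mem[0x2c]=0x65, mem[0x2d]=0xdc, mem[0x2b]=0xac, mem[0x19]=0x45

MEM[0x2c,0x2d,0x2b,0x19] = 65 dc ac 45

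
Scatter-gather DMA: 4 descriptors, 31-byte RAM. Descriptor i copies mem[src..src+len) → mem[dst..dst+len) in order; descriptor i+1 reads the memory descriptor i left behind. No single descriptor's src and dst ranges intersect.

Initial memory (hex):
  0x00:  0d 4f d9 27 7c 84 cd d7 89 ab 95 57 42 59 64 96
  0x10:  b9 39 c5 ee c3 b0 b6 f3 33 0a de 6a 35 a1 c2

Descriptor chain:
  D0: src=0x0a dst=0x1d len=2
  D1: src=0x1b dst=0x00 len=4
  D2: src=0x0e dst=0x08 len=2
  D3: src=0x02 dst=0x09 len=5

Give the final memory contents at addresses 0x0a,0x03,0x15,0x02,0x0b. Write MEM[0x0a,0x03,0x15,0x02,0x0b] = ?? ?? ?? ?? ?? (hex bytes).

D0: mem[0x1d..0x1e] <- [95 57]
D1: mem[0x00..0x03] <- [6a 35 95 57]
D2: mem[0x08..0x09] <- [64 96]
D3: mem[0x09..0x0d] <- [95 57 7c 84 cd]
query mem[0x0a]=0x57, mem[0x03]=0x57, mem[0x15]=0xb0, mem[0x02]=0x95, mem[0x0b]=0x7c

MEM[0x0a,0x03,0x15,0x02,0x0b] = 57 57 b0 95 7c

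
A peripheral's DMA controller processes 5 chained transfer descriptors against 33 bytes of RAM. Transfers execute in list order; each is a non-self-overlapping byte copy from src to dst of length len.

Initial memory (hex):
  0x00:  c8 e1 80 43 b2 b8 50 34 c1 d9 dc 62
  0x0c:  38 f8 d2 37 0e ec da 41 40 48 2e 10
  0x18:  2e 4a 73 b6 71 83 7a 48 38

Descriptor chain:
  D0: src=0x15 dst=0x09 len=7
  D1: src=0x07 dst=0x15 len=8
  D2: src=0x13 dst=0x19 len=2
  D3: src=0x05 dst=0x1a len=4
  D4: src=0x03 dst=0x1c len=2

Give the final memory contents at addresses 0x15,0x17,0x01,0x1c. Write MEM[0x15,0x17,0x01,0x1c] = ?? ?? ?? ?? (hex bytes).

#0 dst[0x09+7] := {0x48,0x2e,0x10,0x2e,0x4a,0x73,0xb6}
#1 dst[0x15+8] := {0x34,0xc1,0x48,0x2e,0x10,0x2e,0x4a,0x73}
#2 dst[0x19+2] := {0x41,0x40}
#3 dst[0x1a+4] := {0xb8,0x50,0x34,0xc1}
#4 dst[0x1c+2] := {0x43,0xb2}
query mem[0x15]=0x34, mem[0x17]=0x48, mem[0x01]=0xe1, mem[0x1c]=0x43

MEM[0x15,0x17,0x01,0x1c] = 34 48 e1 43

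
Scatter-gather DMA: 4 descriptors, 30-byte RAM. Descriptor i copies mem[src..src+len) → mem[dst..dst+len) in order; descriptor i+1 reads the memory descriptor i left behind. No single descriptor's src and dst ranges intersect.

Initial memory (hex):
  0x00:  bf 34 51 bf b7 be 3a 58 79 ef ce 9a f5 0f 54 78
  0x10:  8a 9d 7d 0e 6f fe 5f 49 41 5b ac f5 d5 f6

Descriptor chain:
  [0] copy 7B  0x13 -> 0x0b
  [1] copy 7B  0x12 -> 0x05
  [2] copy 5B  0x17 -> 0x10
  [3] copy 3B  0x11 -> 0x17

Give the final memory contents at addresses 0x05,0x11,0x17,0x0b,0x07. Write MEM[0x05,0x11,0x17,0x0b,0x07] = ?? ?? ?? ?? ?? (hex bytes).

  after D0: wrote 7B at 0x0b = 0e6ffe5f49415b
  after D1: wrote 7B at 0x05 = 7d0e6ffe5f4941
  after D2: wrote 5B at 0x10 = 49415bacf5
  after D3: wrote 3B at 0x17 = 415bac
query mem[0x05]=0x7d, mem[0x11]=0x41, mem[0x17]=0x41, mem[0x0b]=0x41, mem[0x07]=0x6f

MEM[0x05,0x11,0x17,0x0b,0x07] = 7d 41 41 41 6f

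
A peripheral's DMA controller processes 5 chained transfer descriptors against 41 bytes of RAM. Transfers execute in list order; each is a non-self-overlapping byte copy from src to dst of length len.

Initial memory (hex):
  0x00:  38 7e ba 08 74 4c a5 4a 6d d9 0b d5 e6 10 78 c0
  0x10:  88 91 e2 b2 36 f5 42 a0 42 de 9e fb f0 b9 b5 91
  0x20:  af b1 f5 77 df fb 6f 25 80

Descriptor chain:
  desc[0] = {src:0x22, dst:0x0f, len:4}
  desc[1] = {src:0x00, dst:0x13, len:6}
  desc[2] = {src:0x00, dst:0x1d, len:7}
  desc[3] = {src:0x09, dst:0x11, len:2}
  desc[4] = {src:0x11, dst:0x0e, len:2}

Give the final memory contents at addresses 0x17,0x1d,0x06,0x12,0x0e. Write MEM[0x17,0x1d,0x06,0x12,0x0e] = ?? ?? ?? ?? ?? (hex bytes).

  after D0: wrote 4B at 0x0f = f577dffb
  after D1: wrote 6B at 0x13 = 387eba08744c
  after D2: wrote 7B at 0x1d = 387eba08744ca5
  after D3: wrote 2B at 0x11 = d90b
  after D4: wrote 2B at 0x0e = d90b
query mem[0x17]=0x74, mem[0x1d]=0x38, mem[0x06]=0xa5, mem[0x12]=0x0b, mem[0x0e]=0xd9

MEM[0x17,0x1d,0x06,0x12,0x0e] = 74 38 a5 0b d9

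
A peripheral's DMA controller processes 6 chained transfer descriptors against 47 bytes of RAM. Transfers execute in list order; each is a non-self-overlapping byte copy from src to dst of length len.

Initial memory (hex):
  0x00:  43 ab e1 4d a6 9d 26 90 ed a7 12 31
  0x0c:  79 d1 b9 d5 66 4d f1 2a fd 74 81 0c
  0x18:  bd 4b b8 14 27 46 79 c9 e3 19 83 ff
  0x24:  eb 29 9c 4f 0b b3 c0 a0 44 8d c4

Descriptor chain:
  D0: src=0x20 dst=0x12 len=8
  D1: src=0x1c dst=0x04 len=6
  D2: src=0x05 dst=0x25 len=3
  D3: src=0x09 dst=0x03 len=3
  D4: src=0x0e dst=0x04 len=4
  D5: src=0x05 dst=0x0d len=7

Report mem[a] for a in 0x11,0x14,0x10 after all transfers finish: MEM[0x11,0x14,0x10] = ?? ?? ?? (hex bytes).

[0] 0x20->0x12 len=8 : e3 19 83 ff eb 29 9c 4f
[1] 0x1c->0x04 len=6 : 27 46 79 c9 e3 19
[2] 0x05->0x25 len=3 : 46 79 c9
[3] 0x09->0x03 len=3 : 19 12 31
[4] 0x0e->0x04 len=4 : b9 d5 66 4d
[5] 0x05->0x0d len=7 : d5 66 4d e3 19 12 31
query mem[0x11]=0x19, mem[0x14]=0x83, mem[0x10]=0xe3

MEM[0x11,0x14,0x10] = 19 83 e3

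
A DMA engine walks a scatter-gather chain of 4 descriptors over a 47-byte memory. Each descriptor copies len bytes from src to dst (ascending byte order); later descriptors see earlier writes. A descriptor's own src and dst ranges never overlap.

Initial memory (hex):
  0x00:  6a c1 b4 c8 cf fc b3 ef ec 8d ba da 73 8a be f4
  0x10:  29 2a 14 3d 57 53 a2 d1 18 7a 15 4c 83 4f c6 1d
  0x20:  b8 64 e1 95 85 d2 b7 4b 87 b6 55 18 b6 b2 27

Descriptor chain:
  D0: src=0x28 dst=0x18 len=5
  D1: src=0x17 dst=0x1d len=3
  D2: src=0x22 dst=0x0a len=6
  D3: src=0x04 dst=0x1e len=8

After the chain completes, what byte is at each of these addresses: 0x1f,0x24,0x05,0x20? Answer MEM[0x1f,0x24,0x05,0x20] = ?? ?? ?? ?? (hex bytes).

MEM[0x1f,0x24,0x05,0x20] = fc e1 fc b3

[0] 0x28->0x18 len=5 : 87 b6 55 18 b6
[1] 0x17->0x1d len=3 : d1 87 b6
[2] 0x22->0x0a len=6 : e1 95 85 d2 b7 4b
[3] 0x04->0x1e len=8 : cf fc b3 ef ec 8d e1 95
query mem[0x1f]=0xfc, mem[0x24]=0xe1, mem[0x05]=0xfc, mem[0x20]=0xb3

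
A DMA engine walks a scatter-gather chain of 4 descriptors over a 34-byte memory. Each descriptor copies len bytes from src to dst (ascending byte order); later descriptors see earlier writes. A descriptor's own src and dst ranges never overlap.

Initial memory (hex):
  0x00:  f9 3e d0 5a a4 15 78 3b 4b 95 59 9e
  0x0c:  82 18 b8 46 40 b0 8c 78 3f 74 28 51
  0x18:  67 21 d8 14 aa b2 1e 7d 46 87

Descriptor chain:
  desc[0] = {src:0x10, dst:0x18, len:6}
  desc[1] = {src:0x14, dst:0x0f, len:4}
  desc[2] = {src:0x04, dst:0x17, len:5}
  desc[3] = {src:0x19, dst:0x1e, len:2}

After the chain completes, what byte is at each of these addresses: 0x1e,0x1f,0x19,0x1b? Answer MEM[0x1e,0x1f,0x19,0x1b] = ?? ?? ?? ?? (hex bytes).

  after D0: wrote 6B at 0x18 = 40b08c783f74
  after D1: wrote 4B at 0x0f = 3f742851
  after D2: wrote 5B at 0x17 = a415783b4b
  after D3: wrote 2B at 0x1e = 783b
query mem[0x1e]=0x78, mem[0x1f]=0x3b, mem[0x19]=0x78, mem[0x1b]=0x4b

MEM[0x1e,0x1f,0x19,0x1b] = 78 3b 78 4b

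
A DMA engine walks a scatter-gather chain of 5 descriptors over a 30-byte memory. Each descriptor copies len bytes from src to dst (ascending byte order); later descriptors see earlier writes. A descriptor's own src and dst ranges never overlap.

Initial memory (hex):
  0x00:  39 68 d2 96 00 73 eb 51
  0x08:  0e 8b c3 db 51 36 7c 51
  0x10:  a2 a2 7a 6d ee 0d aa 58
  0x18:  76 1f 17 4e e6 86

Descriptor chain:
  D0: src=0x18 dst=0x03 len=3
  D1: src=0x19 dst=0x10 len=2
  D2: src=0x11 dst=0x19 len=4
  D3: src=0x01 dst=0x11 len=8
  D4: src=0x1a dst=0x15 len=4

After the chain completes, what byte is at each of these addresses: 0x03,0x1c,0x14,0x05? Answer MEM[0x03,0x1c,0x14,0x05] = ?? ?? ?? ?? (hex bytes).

MEM[0x03,0x1c,0x14,0x05] = 76 ee 1f 17

  after D0: wrote 3B at 0x03 = 761f17
  after D1: wrote 2B at 0x10 = 1f17
  after D2: wrote 4B at 0x19 = 177a6dee
  after D3: wrote 8B at 0x11 = 68d2761f17eb510e
  after D4: wrote 4B at 0x15 = 7a6dee86
query mem[0x03]=0x76, mem[0x1c]=0xee, mem[0x14]=0x1f, mem[0x05]=0x17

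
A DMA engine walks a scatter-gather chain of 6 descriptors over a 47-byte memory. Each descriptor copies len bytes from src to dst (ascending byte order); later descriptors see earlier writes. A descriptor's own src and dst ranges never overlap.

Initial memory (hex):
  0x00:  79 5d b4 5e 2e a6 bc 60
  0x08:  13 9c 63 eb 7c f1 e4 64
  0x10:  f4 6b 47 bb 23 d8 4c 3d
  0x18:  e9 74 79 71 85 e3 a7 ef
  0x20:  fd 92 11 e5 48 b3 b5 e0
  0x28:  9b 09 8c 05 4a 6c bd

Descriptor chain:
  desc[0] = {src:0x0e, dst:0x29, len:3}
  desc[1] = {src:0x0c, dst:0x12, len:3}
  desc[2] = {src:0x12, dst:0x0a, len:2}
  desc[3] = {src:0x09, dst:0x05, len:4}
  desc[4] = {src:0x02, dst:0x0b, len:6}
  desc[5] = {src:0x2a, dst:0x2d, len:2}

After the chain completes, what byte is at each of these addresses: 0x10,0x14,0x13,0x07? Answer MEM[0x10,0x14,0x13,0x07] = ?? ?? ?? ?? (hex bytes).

MEM[0x10,0x14,0x13,0x07] = f1 e4 f1 f1

D0: mem[0x29..0x2b] <- [e4 64 f4]
D1: mem[0x12..0x14] <- [7c f1 e4]
D2: mem[0x0a..0x0b] <- [7c f1]
D3: mem[0x05..0x08] <- [9c 7c f1 7c]
D4: mem[0x0b..0x10] <- [b4 5e 2e 9c 7c f1]
D5: mem[0x2d..0x2e] <- [64 f4]
query mem[0x10]=0xf1, mem[0x14]=0xe4, mem[0x13]=0xf1, mem[0x07]=0xf1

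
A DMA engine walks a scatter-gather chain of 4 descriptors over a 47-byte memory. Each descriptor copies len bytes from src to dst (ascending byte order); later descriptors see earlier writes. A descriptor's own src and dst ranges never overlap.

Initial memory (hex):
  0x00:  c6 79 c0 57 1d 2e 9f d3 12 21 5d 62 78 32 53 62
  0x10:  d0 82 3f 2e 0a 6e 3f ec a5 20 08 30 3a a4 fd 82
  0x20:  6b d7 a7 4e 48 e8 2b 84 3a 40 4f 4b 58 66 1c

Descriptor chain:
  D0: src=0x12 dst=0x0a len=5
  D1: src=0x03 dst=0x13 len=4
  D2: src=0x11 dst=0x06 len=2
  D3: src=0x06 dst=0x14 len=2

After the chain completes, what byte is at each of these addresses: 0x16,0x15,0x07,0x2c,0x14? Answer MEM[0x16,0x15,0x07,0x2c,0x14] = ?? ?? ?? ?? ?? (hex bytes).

MEM[0x16,0x15,0x07,0x2c,0x14] = 9f 3f 3f 58 82

[0] 0x12->0x0a len=5 : 3f 2e 0a 6e 3f
[1] 0x03->0x13 len=4 : 57 1d 2e 9f
[2] 0x11->0x06 len=2 : 82 3f
[3] 0x06->0x14 len=2 : 82 3f
query mem[0x16]=0x9f, mem[0x15]=0x3f, mem[0x07]=0x3f, mem[0x2c]=0x58, mem[0x14]=0x82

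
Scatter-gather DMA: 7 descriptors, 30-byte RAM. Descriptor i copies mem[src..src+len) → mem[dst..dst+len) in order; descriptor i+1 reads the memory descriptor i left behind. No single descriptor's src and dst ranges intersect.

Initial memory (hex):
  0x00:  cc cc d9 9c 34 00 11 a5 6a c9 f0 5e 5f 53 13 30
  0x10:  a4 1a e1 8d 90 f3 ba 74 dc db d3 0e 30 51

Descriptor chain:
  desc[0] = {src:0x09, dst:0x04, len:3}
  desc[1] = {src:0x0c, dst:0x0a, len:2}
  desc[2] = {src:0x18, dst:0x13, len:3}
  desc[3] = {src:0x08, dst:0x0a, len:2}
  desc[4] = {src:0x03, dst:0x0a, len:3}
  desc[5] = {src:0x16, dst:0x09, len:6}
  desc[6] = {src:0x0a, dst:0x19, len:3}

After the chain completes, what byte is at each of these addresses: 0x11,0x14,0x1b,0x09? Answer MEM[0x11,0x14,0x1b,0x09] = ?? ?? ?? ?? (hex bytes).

  after D0: wrote 3B at 0x04 = c9f05e
  after D1: wrote 2B at 0x0a = 5f53
  after D2: wrote 3B at 0x13 = dcdbd3
  after D3: wrote 2B at 0x0a = 6ac9
  after D4: wrote 3B at 0x0a = 9cc9f0
  after D5: wrote 6B at 0x09 = ba74dcdbd30e
  after D6: wrote 3B at 0x19 = 74dcdb
query mem[0x11]=0x1a, mem[0x14]=0xdb, mem[0x1b]=0xdb, mem[0x09]=0xba

MEM[0x11,0x14,0x1b,0x09] = 1a db db ba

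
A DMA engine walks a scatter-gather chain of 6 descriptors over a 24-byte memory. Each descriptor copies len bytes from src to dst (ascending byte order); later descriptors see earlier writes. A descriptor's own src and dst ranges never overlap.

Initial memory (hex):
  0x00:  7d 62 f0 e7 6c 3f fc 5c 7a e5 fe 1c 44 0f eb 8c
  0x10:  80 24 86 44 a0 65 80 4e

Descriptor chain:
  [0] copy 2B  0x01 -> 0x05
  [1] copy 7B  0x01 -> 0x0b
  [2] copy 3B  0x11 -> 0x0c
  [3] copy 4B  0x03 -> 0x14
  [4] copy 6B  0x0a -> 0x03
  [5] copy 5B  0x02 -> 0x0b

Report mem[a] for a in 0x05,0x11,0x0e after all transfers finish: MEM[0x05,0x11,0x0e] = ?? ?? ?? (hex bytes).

D0: mem[0x05..0x06] <- [62 f0]
D1: mem[0x0b..0x11] <- [62 f0 e7 6c 62 f0 5c]
D2: mem[0x0c..0x0e] <- [5c 86 44]
D3: mem[0x14..0x17] <- [e7 6c 62 f0]
D4: mem[0x03..0x08] <- [fe 62 5c 86 44 62]
D5: mem[0x0b..0x0f] <- [f0 fe 62 5c 86]
query mem[0x05]=0x5c, mem[0x11]=0x5c, mem[0x0e]=0x5c

MEM[0x05,0x11,0x0e] = 5c 5c 5c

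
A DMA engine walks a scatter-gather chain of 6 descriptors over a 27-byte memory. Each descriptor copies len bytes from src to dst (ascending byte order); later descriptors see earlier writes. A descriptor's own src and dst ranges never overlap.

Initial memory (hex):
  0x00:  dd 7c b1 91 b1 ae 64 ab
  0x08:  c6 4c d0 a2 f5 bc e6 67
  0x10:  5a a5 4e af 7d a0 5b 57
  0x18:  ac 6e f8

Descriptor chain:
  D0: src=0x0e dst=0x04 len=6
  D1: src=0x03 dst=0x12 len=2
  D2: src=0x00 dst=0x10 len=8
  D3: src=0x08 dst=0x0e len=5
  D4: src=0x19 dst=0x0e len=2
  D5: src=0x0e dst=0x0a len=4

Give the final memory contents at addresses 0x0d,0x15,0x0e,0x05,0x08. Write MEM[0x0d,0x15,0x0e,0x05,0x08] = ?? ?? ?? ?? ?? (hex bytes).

MEM[0x0d,0x15,0x0e,0x05,0x08] = a2 67 6e 67 4e

D0: mem[0x04..0x09] <- [e6 67 5a a5 4e af]
D1: mem[0x12..0x13] <- [91 e6]
D2: mem[0x10..0x17] <- [dd 7c b1 91 e6 67 5a a5]
D3: mem[0x0e..0x12] <- [4e af d0 a2 f5]
D4: mem[0x0e..0x0f] <- [6e f8]
D5: mem[0x0a..0x0d] <- [6e f8 d0 a2]
query mem[0x0d]=0xa2, mem[0x15]=0x67, mem[0x0e]=0x6e, mem[0x05]=0x67, mem[0x08]=0x4e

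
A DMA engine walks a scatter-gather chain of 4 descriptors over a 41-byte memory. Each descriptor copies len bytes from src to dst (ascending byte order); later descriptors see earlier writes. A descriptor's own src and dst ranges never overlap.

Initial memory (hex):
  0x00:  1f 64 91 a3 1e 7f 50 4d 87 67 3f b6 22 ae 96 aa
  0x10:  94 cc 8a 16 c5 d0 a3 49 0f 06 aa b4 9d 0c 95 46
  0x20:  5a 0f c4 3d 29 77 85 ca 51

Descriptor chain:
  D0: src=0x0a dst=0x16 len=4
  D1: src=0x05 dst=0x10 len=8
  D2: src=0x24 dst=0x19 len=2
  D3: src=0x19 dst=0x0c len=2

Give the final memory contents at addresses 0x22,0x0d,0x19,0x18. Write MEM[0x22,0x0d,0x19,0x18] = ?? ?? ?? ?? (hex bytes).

MEM[0x22,0x0d,0x19,0x18] = c4 77 29 22

[0] 0x0a->0x16 len=4 : 3f b6 22 ae
[1] 0x05->0x10 len=8 : 7f 50 4d 87 67 3f b6 22
[2] 0x24->0x19 len=2 : 29 77
[3] 0x19->0x0c len=2 : 29 77
query mem[0x22]=0xc4, mem[0x0d]=0x77, mem[0x19]=0x29, mem[0x18]=0x22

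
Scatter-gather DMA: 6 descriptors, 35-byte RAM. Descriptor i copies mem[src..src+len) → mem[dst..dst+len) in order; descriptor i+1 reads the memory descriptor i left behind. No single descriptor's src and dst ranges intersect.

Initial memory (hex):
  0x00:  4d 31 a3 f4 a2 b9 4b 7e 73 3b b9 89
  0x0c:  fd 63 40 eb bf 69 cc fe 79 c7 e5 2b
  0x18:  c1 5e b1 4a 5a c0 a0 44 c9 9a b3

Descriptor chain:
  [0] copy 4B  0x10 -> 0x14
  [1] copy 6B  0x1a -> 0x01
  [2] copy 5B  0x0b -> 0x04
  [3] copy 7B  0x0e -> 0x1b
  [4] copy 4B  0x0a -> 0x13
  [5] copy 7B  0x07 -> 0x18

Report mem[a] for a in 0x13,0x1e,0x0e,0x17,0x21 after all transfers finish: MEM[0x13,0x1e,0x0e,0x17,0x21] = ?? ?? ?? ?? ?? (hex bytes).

MEM[0x13,0x1e,0x0e,0x17,0x21] = b9 63 40 fe bf

D0: mem[0x14..0x17] <- [bf 69 cc fe]
D1: mem[0x01..0x06] <- [b1 4a 5a c0 a0 44]
D2: mem[0x04..0x08] <- [89 fd 63 40 eb]
D3: mem[0x1b..0x21] <- [40 eb bf 69 cc fe bf]
D4: mem[0x13..0x16] <- [b9 89 fd 63]
D5: mem[0x18..0x1e] <- [40 eb 3b b9 89 fd 63]
query mem[0x13]=0xb9, mem[0x1e]=0x63, mem[0x0e]=0x40, mem[0x17]=0xfe, mem[0x21]=0xbf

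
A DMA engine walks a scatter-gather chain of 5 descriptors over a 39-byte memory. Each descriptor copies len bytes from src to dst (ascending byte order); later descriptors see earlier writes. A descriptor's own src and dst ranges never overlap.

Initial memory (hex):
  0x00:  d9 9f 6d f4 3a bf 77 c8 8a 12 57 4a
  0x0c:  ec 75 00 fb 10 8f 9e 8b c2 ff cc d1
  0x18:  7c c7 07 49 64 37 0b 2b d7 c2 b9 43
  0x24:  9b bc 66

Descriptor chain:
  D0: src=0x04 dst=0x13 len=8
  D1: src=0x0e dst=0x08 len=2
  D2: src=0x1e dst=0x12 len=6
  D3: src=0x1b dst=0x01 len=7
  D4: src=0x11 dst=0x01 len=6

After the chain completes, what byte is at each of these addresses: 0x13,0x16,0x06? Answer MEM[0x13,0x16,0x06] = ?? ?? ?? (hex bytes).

[0] 0x04->0x13 len=8 : 3a bf 77 c8 8a 12 57 4a
[1] 0x0e->0x08 len=2 : 00 fb
[2] 0x1e->0x12 len=6 : 0b 2b d7 c2 b9 43
[3] 0x1b->0x01 len=7 : 49 64 37 0b 2b d7 c2
[4] 0x11->0x01 len=6 : 8f 0b 2b d7 c2 b9
query mem[0x13]=0x2b, mem[0x16]=0xb9, mem[0x06]=0xb9

MEM[0x13,0x16,0x06] = 2b b9 b9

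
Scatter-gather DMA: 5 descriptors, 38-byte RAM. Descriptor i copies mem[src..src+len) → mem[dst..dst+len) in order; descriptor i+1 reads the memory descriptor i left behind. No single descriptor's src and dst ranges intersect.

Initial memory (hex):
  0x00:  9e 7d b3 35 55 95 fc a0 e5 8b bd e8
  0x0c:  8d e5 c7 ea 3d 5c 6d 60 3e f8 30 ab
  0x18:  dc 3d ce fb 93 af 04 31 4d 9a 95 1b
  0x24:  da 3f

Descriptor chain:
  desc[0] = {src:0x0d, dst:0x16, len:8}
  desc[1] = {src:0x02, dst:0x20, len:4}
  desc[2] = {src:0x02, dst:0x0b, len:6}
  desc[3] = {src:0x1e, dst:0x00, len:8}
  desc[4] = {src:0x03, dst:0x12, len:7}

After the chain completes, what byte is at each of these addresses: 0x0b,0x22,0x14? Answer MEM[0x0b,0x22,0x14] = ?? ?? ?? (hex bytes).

#0 dst[0x16+8] := {0xe5,0xc7,0xea,0x3d,0x5c,0x6d,0x60,0x3e}
#1 dst[0x20+4] := {0xb3,0x35,0x55,0x95}
#2 dst[0x0b+6] := {0xb3,0x35,0x55,0x95,0xfc,0xa0}
#3 dst[0x00+8] := {0x04,0x31,0xb3,0x35,0x55,0x95,0xda,0x3f}
#4 dst[0x12+7] := {0x35,0x55,0x95,0xda,0x3f,0xe5,0x8b}
query mem[0x0b]=0xb3, mem[0x22]=0x55, mem[0x14]=0x95

MEM[0x0b,0x22,0x14] = b3 55 95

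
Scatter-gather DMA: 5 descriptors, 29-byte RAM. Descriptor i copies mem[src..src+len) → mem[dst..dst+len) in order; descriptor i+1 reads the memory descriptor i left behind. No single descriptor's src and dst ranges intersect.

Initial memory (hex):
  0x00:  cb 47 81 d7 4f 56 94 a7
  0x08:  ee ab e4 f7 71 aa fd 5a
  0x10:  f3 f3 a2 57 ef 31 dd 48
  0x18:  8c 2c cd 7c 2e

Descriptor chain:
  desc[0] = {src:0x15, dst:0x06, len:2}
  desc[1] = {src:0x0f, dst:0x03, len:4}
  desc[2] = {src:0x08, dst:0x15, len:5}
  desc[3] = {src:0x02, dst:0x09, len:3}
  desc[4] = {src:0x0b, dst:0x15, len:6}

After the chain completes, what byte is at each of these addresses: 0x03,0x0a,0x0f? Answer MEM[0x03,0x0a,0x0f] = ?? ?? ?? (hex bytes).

MEM[0x03,0x0a,0x0f] = 5a 5a 5a

[0] 0x15->0x06 len=2 : 31 dd
[1] 0x0f->0x03 len=4 : 5a f3 f3 a2
[2] 0x08->0x15 len=5 : ee ab e4 f7 71
[3] 0x02->0x09 len=3 : 81 5a f3
[4] 0x0b->0x15 len=6 : f3 71 aa fd 5a f3
query mem[0x03]=0x5a, mem[0x0a]=0x5a, mem[0x0f]=0x5a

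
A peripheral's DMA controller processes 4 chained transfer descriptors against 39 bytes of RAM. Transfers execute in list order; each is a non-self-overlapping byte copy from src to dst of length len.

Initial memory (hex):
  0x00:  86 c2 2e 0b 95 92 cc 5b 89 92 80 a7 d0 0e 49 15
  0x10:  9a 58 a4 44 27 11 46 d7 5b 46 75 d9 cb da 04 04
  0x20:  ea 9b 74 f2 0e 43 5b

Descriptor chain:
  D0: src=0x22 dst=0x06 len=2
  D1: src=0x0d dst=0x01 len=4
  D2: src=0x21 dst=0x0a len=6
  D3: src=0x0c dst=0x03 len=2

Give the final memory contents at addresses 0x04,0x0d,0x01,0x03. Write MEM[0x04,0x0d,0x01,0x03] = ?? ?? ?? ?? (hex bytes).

#0 dst[0x06+2] := {0x74,0xf2}
#1 dst[0x01+4] := {0x0e,0x49,0x15,0x9a}
#2 dst[0x0a+6] := {0x9b,0x74,0xf2,0x0e,0x43,0x5b}
#3 dst[0x03+2] := {0xf2,0x0e}
query mem[0x04]=0x0e, mem[0x0d]=0x0e, mem[0x01]=0x0e, mem[0x03]=0xf2

MEM[0x04,0x0d,0x01,0x03] = 0e 0e 0e f2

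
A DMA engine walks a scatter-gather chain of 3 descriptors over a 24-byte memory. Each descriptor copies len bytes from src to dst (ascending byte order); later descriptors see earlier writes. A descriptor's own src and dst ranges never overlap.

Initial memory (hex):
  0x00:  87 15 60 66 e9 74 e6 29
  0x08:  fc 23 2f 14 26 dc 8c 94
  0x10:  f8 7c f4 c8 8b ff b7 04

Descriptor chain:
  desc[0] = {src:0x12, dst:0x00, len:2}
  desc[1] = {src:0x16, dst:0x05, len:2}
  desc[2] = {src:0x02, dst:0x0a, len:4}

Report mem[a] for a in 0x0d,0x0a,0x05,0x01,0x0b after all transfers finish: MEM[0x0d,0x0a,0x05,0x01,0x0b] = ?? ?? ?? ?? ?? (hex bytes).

MEM[0x0d,0x0a,0x05,0x01,0x0b] = b7 60 b7 c8 66

#0 dst[0x00+2] := {0xf4,0xc8}
#1 dst[0x05+2] := {0xb7,0x04}
#2 dst[0x0a+4] := {0x60,0x66,0xe9,0xb7}
query mem[0x0d]=0xb7, mem[0x0a]=0x60, mem[0x05]=0xb7, mem[0x01]=0xc8, mem[0x0b]=0x66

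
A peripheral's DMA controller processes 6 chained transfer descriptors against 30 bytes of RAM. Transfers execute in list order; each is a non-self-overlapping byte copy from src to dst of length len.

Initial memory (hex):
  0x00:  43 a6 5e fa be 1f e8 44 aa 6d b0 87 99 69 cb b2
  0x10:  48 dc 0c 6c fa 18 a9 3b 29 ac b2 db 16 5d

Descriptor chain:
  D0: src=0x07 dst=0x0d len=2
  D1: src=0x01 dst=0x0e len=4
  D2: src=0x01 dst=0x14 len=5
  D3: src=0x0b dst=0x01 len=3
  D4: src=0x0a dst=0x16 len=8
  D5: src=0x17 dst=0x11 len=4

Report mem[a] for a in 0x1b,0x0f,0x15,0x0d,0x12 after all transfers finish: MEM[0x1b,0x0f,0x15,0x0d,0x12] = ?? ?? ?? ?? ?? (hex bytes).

D0: mem[0x0d..0x0e] <- [44 aa]
D1: mem[0x0e..0x11] <- [a6 5e fa be]
D2: mem[0x14..0x18] <- [a6 5e fa be 1f]
D3: mem[0x01..0x03] <- [87 99 44]
D4: mem[0x16..0x1d] <- [b0 87 99 44 a6 5e fa be]
D5: mem[0x11..0x14] <- [87 99 44 a6]
query mem[0x1b]=0x5e, mem[0x0f]=0x5e, mem[0x15]=0x5e, mem[0x0d]=0x44, mem[0x12]=0x99

MEM[0x1b,0x0f,0x15,0x0d,0x12] = 5e 5e 5e 44 99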